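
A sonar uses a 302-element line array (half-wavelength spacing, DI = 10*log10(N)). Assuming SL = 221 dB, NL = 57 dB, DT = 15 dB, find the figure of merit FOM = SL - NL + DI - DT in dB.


Step 1: DI = 10*log10(302) = 24.8 dB
Step 2: FOM = SL - NL + DI - DT = 221 - 57 + 24.8 - 15 = 173.8

173.8 dB


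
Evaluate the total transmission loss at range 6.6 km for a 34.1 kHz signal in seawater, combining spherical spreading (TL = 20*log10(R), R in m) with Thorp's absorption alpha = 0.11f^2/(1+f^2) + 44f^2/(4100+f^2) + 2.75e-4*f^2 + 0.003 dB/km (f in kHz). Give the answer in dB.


Step 1 (Thorp): alpha = 0.11*1162.81/(1+1162.81) + 44*1162.81/(4100+1162.81) + 2.75e-4*1162.81 + 0.003 = 10.1544 dB/km
Step 2: TL_spread = 20*log10(6600) = 76.39 dB
Step 3: TL_abs = alpha*R = 10.1544 * 6.6 = 67.02 dB
Step 4: TL_total = 76.39 + 67.02 = 143.41

143.41 dB


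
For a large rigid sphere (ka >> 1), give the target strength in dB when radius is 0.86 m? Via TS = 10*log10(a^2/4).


TS = 10*log10(0.86^2 / 4) = 10*log10(0.1849) = -7.33

-7.33 dB


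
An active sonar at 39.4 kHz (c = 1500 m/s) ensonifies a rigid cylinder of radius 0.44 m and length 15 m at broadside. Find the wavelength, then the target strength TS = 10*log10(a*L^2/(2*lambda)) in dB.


Step 1: lambda = c/f = 1500/39400 = 0.03807 m
Step 2: TS = 10*log10(a*L^2/(2*lambda)) = 10*log10(0.44*15^2/(2*0.03807)) = 31.14

31.14 dB


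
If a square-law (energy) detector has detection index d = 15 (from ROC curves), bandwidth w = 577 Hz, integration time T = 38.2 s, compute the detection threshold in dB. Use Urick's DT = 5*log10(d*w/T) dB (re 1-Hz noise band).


DT = 5*log10(d*w/T) = 5*log10(15 * 577 / 38.2) = 5*log10(226.57) = 11.78

11.78 dB


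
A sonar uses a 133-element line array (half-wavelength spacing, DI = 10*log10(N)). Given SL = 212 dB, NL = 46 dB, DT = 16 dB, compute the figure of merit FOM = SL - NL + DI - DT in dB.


171.24 dB


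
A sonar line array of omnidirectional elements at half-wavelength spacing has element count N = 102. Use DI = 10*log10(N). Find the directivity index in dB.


DI = 10*log10(102) = 20.09

20.09 dB


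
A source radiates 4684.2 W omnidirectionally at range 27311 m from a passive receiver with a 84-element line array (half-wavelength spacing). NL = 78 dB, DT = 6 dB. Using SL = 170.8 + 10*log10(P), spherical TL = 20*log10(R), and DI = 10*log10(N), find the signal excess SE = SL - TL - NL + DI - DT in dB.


Step 1: SL = 170.8 + 10*log10(4684.2) = 207.51 dB
Step 2: TL = 20*log10(27311) = 88.73 dB
Step 3: DI = 10*log10(84) = 19.24 dB
Step 4: SE = SL - TL - NL + DI - DT = 207.51 - 88.73 - 78 + 19.24 - 6 = 54.02

54.02 dB


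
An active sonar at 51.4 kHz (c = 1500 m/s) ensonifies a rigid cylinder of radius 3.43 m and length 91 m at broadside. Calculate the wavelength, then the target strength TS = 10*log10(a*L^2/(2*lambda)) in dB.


Step 1: lambda = c/f = 1500/51400 = 0.02918 m
Step 2: TS = 10*log10(a*L^2/(2*lambda)) = 10*log10(3.43*91^2/(2*0.02918)) = 56.87

56.87 dB


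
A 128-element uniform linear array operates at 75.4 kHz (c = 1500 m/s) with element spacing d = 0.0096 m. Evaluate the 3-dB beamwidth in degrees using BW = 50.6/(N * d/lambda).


Step 1: lambda = 1500/75400 = 0.01989 m
Step 2: d/lambda = 0.0096/0.01989 = 0.4827
Step 3: BW = 50.6/(N * d/lambda) = 50.6/(128 * 0.4827) = 0.82

0.82 deg


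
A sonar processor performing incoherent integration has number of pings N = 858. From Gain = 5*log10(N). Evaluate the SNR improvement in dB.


Gain = 5*log10(858) = 14.67

14.67 dB


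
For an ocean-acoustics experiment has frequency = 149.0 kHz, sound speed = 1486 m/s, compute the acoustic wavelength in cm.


lambda = c/f = 1486 / 149000 = 0.01 m = 1.0 cm

1.0 cm


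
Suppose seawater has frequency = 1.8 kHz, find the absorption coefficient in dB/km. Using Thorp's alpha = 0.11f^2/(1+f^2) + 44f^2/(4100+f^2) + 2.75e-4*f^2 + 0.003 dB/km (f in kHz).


f^2 = 3.24
alpha = 0.11*3.24/(1+3.24) + 44*3.24/(4100+3.24) + 2.75e-4*3.24 + 0.003 = 0.123

0.123 dB/km


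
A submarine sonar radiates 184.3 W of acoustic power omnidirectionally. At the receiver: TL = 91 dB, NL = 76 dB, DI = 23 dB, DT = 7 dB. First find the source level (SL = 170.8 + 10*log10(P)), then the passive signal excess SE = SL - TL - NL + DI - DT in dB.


Step 1: SL = 170.8 + 10*log10(184.3) = 193.46 dB
Step 2: SE = SL - TL - NL + DI - DT = 193.46 - 91 - 76 + 23 - 7 = 42.46

42.46 dB


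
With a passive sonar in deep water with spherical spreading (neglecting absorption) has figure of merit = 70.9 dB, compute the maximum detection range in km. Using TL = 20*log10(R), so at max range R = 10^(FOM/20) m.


At max range FOM = TL, so 20*log10(R) = 70.9
R = 10^(70.9/20) = 3507.52 m = 3.51 km

3.51 km


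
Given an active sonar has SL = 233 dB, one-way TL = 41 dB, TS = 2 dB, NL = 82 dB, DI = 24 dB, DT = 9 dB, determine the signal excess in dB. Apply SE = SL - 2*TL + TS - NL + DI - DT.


86 dB


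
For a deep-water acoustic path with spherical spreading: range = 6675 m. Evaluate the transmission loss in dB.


TL = 20*log10(6675) = 76.49

76.49 dB


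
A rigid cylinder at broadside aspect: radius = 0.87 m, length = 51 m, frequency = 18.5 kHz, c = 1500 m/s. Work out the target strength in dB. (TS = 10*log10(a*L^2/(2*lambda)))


lambda = 1500/18500 = 0.08108 m
TS = 10*log10(0.87*51^2/(2*0.08108)) = 41.45

41.45 dB


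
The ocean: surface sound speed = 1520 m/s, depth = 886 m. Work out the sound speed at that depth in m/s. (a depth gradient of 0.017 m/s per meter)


c = 1520 + 0.017 * 886 = 1535.062

1535.062 m/s


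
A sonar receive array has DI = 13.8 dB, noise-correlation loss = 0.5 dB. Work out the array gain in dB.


13.3 dB


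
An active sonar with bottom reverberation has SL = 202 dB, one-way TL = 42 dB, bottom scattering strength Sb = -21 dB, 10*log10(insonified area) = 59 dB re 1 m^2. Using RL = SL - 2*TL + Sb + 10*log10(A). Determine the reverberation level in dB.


RL = SL - 2*TL + Sb + 10*log10(A) = 202 - 2*42 + (-21) + 59 = 156

156 dB


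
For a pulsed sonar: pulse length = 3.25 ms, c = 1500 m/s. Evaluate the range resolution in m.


dR = c*tau/2 = 1500 * 3.25e-3 / 2 = 2.4375

2.4375 m


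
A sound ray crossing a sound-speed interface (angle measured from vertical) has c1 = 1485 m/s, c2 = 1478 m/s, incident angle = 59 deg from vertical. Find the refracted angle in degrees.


sin(theta2) = (c2/c1)*sin(theta1) = (1478/1485)*sin(59 deg) = 0.85313
theta2 = arcsin(0.85313) = 58.55

58.55 deg


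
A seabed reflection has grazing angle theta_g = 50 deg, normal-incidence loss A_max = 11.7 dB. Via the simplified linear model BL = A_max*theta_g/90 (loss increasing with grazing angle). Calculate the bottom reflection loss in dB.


BL = A_max * theta_g / 90 = 11.7 * 50 / 90 = 6.5

6.5 dB


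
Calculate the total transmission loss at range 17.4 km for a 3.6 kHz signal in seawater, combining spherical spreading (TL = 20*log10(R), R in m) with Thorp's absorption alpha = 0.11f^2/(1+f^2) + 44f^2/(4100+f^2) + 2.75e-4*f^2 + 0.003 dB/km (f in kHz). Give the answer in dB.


89.11 dB


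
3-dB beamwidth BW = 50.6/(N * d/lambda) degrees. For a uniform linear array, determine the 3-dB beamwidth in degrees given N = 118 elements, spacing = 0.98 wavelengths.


0.44 deg


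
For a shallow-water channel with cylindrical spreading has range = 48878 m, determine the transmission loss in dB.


TL = 10*log10(48878) = 46.89

46.89 dB


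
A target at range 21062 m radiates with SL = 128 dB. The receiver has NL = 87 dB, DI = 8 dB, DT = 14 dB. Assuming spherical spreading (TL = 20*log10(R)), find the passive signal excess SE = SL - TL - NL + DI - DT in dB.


Step 1: TL = 20*log10(21062) = 86.47 dB
Step 2: SE = 128 - 86.47 - 87 + 8 - 14 = -51.47

-51.47 dB


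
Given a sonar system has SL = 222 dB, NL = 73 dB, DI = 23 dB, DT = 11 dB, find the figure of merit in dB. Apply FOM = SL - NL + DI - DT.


FOM = SL - NL + DI - DT = 222 - 73 + 23 - 11 = 161

161 dB


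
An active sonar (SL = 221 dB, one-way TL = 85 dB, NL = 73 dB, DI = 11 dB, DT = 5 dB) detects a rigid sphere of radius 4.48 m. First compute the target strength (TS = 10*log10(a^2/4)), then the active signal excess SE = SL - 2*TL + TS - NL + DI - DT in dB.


Step 1: TS = 10*log10(4.48^2/4) = 7.0 dB
Step 2: SE = SL - 2*TL + TS - NL + DI - DT = 221 - 2*85 + (7.0) - 73 + 11 - 5 = -9.0

-9.0 dB


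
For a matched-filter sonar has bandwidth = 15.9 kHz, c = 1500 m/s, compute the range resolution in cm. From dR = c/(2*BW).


4.72 cm


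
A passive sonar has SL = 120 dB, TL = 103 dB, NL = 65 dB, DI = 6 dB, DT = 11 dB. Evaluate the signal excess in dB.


SE = SL - TL - NL + DI - DT = 120 - 103 - 65 + 6 - 11 = -53

-53 dB


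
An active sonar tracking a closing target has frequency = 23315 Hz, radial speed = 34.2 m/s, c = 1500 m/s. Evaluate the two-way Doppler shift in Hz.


1063.16 Hz


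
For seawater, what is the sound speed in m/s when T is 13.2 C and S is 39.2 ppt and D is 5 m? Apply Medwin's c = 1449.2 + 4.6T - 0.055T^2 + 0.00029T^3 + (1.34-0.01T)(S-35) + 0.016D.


c = 1449.2 + 4.6*13.2 - 0.055*13.2^2 + 0.00029*13.2^3 + (1.34 - 0.01*13.2)*(39.2 - 35) + 0.016*5 = 1506.16

1506.16 m/s


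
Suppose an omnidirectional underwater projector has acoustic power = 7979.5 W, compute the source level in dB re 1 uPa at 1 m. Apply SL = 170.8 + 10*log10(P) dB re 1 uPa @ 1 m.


SL = 170.8 + 10*log10(7979.5) = 170.8 + 39.02 = 209.82

209.82 dB


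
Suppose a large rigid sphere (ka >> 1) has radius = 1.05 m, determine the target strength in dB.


-5.6 dB


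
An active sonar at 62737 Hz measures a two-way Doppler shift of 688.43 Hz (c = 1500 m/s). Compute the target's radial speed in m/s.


From fd = 2*f*v/c, v = c*fd/(2*f) = 1500 * 688.43 / (2*62737) = 8.23

8.23 m/s


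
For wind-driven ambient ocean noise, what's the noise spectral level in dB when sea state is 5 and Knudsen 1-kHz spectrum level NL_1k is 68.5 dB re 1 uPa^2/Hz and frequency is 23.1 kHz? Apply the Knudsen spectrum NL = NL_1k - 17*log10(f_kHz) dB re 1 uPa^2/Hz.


NL = NL_1k - 17*log10(f_kHz) = 68.5 - 17*log10(23.1) = 68.5 - (23.18) = 45.32

45.32 dB


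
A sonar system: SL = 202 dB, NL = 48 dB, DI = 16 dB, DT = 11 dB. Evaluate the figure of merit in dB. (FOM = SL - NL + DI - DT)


FOM = SL - NL + DI - DT = 202 - 48 + 16 - 11 = 159

159 dB


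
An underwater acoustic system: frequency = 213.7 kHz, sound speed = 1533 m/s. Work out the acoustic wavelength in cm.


0.72 cm


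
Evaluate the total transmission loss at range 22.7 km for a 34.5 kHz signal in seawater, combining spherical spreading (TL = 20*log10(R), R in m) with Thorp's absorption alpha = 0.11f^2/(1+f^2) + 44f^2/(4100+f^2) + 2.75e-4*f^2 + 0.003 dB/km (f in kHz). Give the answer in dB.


321.83 dB


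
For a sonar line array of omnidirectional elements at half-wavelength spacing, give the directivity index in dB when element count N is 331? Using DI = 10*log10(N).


DI = 10*log10(331) = 25.2

25.2 dB


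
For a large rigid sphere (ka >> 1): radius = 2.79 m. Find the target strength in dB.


TS = 10*log10(2.79^2 / 4) = 10*log10(1.946025) = 2.89

2.89 dB


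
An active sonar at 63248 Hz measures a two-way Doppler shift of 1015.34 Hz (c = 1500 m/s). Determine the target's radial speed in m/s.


From fd = 2*f*v/c, v = c*fd/(2*f) = 1500 * 1015.34 / (2*63248) = 12.04

12.04 m/s


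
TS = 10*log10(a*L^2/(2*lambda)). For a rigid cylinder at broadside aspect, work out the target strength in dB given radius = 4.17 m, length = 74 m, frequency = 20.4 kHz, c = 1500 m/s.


51.91 dB


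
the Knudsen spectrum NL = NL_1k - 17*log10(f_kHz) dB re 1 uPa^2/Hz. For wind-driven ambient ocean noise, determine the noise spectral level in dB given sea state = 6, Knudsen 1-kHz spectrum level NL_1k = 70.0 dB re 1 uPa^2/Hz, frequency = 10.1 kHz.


NL = NL_1k - 17*log10(f_kHz) = 70.0 - 17*log10(10.1) = 70.0 - (17.07) = 52.93

52.93 dB


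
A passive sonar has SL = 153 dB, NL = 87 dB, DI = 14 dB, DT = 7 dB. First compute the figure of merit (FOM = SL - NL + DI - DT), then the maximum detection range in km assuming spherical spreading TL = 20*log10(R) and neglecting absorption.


Step 1: FOM = SL - NL + DI - DT = 153 - 87 + 14 - 7 = 73 dB
Step 2: at max range FOM = TL = 20*log10(R), so R = 10^(73/20) = 4466.84 m = 4.47 km

4.47 km


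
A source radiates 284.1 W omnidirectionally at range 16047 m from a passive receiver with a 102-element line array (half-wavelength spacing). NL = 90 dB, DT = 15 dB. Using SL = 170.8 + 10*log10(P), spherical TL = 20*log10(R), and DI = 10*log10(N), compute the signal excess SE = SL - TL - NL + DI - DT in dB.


26.31 dB


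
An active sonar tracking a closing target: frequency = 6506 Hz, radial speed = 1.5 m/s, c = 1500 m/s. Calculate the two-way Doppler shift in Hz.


fd = 2*f*v/c = 2 * 6506 * 1.5 / 1500 = 13.01

13.01 Hz


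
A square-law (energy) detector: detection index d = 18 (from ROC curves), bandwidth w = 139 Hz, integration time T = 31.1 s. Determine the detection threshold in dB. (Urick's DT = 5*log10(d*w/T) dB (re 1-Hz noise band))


DT = 5*log10(d*w/T) = 5*log10(18 * 139 / 31.1) = 5*log10(80.45) = 9.53

9.53 dB


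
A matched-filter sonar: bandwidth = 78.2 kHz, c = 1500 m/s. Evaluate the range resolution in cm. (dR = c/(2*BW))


dR = c/(2*BW) = 1500 / (2 * 78.2e3) = 0.0096 m = 0.96 cm

0.96 cm


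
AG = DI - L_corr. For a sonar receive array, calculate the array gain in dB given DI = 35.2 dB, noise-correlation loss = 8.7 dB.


AG = DI - L_corr = 35.2 - 8.7 = 26.5

26.5 dB


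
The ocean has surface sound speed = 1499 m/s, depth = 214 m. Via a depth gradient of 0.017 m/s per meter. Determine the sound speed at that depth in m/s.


c = 1499 + 0.017 * 214 = 1502.638

1502.638 m/s


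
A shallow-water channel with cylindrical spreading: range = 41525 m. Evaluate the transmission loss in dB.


46.18 dB


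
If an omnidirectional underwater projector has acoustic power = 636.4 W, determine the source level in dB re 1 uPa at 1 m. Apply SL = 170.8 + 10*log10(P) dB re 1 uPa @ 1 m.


SL = 170.8 + 10*log10(636.4) = 170.8 + 28.04 = 198.84

198.84 dB


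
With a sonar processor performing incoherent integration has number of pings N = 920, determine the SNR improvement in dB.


Gain = 5*log10(920) = 14.82

14.82 dB


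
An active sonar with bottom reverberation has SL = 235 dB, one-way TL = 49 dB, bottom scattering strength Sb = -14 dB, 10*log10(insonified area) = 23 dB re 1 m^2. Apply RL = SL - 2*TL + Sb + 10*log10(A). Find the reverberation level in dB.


RL = SL - 2*TL + Sb + 10*log10(A) = 235 - 2*49 + (-14) + 23 = 146

146 dB


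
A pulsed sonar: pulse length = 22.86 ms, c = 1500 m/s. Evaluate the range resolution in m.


17.145 m


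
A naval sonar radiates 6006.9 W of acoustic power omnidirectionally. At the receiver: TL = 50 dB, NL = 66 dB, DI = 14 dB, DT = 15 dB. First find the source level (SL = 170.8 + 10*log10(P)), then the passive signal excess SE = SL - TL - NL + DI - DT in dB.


Step 1: SL = 170.8 + 10*log10(6006.9) = 208.59 dB
Step 2: SE = SL - TL - NL + DI - DT = 208.59 - 50 - 66 + 14 - 15 = 91.59

91.59 dB


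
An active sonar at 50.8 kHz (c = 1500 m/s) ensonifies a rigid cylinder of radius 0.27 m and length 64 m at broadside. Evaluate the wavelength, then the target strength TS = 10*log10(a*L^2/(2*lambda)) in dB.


Step 1: lambda = c/f = 1500/50800 = 0.02953 m
Step 2: TS = 10*log10(a*L^2/(2*lambda)) = 10*log10(0.27*64^2/(2*0.02953)) = 42.72

42.72 dB


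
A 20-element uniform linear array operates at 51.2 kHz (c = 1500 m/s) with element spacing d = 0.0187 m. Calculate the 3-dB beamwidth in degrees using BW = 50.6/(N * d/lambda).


Step 1: lambda = 1500/51200 = 0.0293 m
Step 2: d/lambda = 0.0187/0.0293 = 0.6382
Step 3: BW = 50.6/(N * d/lambda) = 50.6/(20 * 0.6382) = 3.96

3.96 deg


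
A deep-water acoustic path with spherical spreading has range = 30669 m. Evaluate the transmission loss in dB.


TL = 20*log10(30669) = 89.73

89.73 dB


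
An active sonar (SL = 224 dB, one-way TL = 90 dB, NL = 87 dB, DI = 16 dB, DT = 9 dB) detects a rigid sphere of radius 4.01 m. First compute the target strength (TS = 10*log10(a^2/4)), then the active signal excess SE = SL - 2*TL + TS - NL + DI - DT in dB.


Step 1: TS = 10*log10(4.01^2/4) = 6.04 dB
Step 2: SE = SL - 2*TL + TS - NL + DI - DT = 224 - 2*90 + (6.04) - 87 + 16 - 9 = -29.96

-29.96 dB


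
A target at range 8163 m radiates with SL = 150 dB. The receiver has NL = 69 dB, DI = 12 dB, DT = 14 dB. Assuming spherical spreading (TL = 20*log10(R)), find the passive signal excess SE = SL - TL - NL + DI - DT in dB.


Step 1: TL = 20*log10(8163) = 78.24 dB
Step 2: SE = 150 - 78.24 - 69 + 12 - 14 = 0.76

0.76 dB


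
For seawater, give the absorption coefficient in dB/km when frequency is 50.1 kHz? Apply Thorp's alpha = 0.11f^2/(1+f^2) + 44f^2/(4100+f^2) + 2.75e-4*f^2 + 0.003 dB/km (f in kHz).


17.511 dB/km


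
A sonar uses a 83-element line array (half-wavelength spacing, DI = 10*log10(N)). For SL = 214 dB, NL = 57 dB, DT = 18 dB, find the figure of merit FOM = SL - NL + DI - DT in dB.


Step 1: DI = 10*log10(83) = 19.19 dB
Step 2: FOM = SL - NL + DI - DT = 214 - 57 + 19.19 - 18 = 158.19

158.19 dB


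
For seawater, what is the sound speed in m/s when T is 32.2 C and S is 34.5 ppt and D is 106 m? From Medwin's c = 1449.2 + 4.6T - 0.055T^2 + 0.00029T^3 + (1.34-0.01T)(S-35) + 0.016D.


1551.16 m/s


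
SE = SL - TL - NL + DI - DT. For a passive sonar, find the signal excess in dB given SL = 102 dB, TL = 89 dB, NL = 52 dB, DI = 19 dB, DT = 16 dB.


-36 dB


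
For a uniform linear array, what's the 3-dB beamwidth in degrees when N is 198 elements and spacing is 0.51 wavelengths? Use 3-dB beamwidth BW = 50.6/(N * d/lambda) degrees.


BW = 50.6 / (198 * 0.51) = 50.6 / 100.98 = 0.5

0.5 deg


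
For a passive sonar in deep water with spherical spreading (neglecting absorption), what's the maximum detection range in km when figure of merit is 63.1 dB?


1.43 km


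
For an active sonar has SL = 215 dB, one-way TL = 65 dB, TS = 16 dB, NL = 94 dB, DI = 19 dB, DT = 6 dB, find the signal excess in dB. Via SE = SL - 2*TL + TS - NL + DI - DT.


SE = SL - 2*TL + TS - NL + DI - DT = 215 - 2*65 + (16) - 94 + 19 - 6 = 20

20 dB


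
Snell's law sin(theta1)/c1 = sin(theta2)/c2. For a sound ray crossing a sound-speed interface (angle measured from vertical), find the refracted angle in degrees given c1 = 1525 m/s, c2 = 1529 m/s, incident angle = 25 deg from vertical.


sin(theta2) = (c2/c1)*sin(theta1) = (1529/1525)*sin(25 deg) = 0.42373
theta2 = arcsin(0.42373) = 25.07

25.07 deg


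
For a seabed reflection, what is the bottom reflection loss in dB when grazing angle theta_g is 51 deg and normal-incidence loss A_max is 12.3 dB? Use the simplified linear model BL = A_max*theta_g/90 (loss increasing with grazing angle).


6.97 dB


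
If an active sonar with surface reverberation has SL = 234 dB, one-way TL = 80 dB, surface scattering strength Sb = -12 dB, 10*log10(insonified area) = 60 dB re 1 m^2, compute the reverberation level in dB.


122 dB


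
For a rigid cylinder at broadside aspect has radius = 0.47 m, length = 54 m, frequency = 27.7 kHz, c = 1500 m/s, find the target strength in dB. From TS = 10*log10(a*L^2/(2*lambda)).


lambda = 1500/27700 = 0.05415 m
TS = 10*log10(0.47*54^2/(2*0.05415)) = 41.02

41.02 dB


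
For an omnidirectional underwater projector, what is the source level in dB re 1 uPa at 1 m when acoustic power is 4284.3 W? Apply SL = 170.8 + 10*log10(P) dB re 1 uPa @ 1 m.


207.12 dB


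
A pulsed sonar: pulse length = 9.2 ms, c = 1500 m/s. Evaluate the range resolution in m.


dR = c*tau/2 = 1500 * 9.2e-3 / 2 = 6.9

6.9 m


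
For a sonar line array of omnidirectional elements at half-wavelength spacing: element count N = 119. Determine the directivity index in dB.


20.76 dB


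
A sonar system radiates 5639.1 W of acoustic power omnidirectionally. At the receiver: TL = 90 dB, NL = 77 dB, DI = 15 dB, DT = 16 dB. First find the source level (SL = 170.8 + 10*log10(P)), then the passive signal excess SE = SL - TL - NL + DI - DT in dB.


Step 1: SL = 170.8 + 10*log10(5639.1) = 208.31 dB
Step 2: SE = SL - TL - NL + DI - DT = 208.31 - 90 - 77 + 15 - 16 = 40.31

40.31 dB


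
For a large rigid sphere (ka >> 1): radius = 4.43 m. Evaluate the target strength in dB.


TS = 10*log10(4.43^2 / 4) = 10*log10(4.906225) = 6.91

6.91 dB


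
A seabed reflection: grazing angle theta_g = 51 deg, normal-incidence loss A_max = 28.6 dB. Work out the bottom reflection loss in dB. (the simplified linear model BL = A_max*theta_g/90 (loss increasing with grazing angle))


BL = A_max * theta_g / 90 = 28.6 * 51 / 90 = 16.21

16.21 dB


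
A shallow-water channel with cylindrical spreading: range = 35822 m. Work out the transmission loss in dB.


TL = 10*log10(35822) = 45.54

45.54 dB


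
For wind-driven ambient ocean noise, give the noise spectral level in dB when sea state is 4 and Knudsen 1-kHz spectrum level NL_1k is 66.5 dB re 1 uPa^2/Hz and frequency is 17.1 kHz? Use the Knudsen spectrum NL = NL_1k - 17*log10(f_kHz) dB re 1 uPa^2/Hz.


NL = NL_1k - 17*log10(f_kHz) = 66.5 - 17*log10(17.1) = 66.5 - (20.96) = 45.54

45.54 dB


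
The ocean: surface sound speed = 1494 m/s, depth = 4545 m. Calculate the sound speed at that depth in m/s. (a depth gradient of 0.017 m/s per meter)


c = 1494 + 0.017 * 4545 = 1571.265

1571.265 m/s


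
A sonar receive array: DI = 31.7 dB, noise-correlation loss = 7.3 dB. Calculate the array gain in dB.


AG = DI - L_corr = 31.7 - 7.3 = 24.4

24.4 dB


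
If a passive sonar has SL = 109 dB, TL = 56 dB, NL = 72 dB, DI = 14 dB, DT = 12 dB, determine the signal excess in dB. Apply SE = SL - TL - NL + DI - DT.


-17 dB


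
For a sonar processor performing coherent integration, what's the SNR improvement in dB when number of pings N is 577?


Gain = 10*log10(577) = 27.61

27.61 dB


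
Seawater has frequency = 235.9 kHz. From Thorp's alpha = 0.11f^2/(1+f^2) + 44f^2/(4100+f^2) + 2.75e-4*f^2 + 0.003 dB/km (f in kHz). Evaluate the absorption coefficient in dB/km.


56.397 dB/km


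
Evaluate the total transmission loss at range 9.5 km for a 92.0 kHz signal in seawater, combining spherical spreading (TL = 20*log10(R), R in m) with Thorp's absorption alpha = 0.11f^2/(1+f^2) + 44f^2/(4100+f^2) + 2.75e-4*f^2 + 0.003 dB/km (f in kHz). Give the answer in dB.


Step 1 (Thorp): alpha = 0.11*8464.0/(1+8464.0) + 44*8464.0/(4100+8464.0) + 2.75e-4*8464.0 + 0.003 = 32.0821 dB/km
Step 2: TL_spread = 20*log10(9500) = 79.55 dB
Step 3: TL_abs = alpha*R = 32.0821 * 9.5 = 304.78 dB
Step 4: TL_total = 79.55 + 304.78 = 384.33

384.33 dB


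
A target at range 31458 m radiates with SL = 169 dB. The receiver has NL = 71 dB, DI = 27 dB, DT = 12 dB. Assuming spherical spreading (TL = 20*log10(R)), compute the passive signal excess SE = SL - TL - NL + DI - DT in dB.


Step 1: TL = 20*log10(31458) = 89.95 dB
Step 2: SE = 169 - 89.95 - 71 + 27 - 12 = 23.05

23.05 dB


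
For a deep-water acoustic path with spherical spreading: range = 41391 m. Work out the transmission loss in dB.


TL = 20*log10(41391) = 92.34

92.34 dB


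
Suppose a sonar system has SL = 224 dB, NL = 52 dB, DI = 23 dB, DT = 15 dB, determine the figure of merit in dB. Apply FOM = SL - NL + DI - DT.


180 dB


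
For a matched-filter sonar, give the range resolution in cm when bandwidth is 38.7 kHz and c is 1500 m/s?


dR = c/(2*BW) = 1500 / (2 * 38.7e3) = 0.0194 m = 1.94 cm

1.94 cm


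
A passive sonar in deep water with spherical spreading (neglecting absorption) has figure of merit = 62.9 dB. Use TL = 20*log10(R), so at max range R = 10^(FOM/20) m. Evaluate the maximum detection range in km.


At max range FOM = TL, so 20*log10(R) = 62.9
R = 10^(62.9/20) = 1396.37 m = 1.4 km

1.4 km


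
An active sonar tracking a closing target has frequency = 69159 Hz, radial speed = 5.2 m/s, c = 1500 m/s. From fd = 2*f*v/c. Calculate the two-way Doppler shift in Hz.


fd = 2*f*v/c = 2 * 69159 * 5.2 / 1500 = 479.5

479.5 Hz


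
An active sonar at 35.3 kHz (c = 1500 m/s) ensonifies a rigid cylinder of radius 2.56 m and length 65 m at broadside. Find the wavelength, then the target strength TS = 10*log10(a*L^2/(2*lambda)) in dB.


Step 1: lambda = c/f = 1500/35300 = 0.04249 m
Step 2: TS = 10*log10(a*L^2/(2*lambda)) = 10*log10(2.56*65^2/(2*0.04249)) = 51.05

51.05 dB


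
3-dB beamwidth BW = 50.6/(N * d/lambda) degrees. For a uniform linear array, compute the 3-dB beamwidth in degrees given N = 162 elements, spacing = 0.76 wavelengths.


0.41 deg


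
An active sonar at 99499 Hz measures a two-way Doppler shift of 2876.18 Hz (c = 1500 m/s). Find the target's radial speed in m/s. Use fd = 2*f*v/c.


21.68 m/s


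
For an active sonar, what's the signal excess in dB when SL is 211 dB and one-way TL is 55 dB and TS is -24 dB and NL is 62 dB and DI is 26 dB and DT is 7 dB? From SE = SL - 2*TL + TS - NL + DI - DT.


SE = SL - 2*TL + TS - NL + DI - DT = 211 - 2*55 + (-24) - 62 + 26 - 7 = 34

34 dB


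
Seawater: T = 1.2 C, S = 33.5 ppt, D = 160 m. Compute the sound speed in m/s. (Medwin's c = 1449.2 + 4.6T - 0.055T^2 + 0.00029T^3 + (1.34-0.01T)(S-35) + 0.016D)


1455.21 m/s


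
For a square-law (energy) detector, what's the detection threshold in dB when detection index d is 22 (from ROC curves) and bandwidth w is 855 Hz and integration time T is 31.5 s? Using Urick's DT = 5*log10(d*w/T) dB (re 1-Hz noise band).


13.88 dB


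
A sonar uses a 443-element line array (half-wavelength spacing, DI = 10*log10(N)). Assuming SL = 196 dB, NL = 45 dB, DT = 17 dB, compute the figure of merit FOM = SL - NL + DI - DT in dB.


160.46 dB


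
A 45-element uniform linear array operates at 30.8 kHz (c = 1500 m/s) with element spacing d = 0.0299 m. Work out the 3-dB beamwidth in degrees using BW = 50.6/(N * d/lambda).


Step 1: lambda = 1500/30800 = 0.0487 m
Step 2: d/lambda = 0.0299/0.0487 = 0.614
Step 3: BW = 50.6/(N * d/lambda) = 50.6/(45 * 0.614) = 1.83

1.83 deg


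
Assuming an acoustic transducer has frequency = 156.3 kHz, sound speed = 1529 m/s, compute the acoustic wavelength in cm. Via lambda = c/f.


lambda = c/f = 1529 / 156300 = 0.0098 m = 0.98 cm

0.98 cm


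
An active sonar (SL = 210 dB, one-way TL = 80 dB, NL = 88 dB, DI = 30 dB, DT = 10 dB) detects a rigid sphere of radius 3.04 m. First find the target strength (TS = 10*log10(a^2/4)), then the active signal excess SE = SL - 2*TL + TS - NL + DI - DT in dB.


Step 1: TS = 10*log10(3.04^2/4) = 3.64 dB
Step 2: SE = SL - 2*TL + TS - NL + DI - DT = 210 - 2*80 + (3.64) - 88 + 30 - 10 = -14.36

-14.36 dB


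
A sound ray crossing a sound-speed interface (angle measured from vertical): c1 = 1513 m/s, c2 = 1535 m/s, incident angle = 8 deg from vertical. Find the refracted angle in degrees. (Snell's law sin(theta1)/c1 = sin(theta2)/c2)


sin(theta2) = (c2/c1)*sin(theta1) = (1535/1513)*sin(8 deg) = 0.1412
theta2 = arcsin(0.1412) = 8.12

8.12 deg


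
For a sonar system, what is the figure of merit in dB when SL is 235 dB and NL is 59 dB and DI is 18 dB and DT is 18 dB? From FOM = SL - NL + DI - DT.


176 dB


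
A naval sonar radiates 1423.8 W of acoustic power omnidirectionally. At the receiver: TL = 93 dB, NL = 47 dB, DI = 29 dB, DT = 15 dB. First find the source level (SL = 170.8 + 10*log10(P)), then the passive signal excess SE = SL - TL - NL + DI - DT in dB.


Step 1: SL = 170.8 + 10*log10(1423.8) = 202.33 dB
Step 2: SE = SL - TL - NL + DI - DT = 202.33 - 93 - 47 + 29 - 15 = 76.33

76.33 dB


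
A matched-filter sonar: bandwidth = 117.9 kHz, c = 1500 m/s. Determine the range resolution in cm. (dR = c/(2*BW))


0.64 cm


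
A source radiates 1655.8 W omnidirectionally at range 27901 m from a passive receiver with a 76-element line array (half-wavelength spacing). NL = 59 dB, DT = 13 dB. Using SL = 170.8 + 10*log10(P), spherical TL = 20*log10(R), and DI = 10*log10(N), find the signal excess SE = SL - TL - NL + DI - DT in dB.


Step 1: SL = 170.8 + 10*log10(1655.8) = 202.99 dB
Step 2: TL = 20*log10(27901) = 88.91 dB
Step 3: DI = 10*log10(76) = 18.81 dB
Step 4: SE = SL - TL - NL + DI - DT = 202.99 - 88.91 - 59 + 18.81 - 13 = 60.89

60.89 dB


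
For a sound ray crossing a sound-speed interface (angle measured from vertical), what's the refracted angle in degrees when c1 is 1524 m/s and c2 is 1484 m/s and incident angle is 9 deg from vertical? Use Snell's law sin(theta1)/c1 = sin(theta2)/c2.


8.76 deg


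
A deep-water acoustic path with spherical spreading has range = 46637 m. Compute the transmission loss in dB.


TL = 20*log10(46637) = 93.37

93.37 dB


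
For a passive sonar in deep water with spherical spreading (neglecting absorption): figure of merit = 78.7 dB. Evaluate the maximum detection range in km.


At max range FOM = TL, so 20*log10(R) = 78.7
R = 10^(78.7/20) = 8609.94 m = 8.61 km

8.61 km


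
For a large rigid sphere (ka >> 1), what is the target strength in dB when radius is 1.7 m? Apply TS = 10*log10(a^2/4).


TS = 10*log10(1.7^2 / 4) = 10*log10(0.7225) = -1.41

-1.41 dB


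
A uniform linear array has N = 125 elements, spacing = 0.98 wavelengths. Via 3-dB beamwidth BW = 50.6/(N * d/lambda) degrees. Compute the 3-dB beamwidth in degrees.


BW = 50.6 / (125 * 0.98) = 50.6 / 122.5 = 0.41

0.41 deg


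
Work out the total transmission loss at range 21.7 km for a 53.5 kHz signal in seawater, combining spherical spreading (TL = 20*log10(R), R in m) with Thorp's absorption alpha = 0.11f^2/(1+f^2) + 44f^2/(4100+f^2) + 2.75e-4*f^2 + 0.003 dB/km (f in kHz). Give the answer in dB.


498.79 dB


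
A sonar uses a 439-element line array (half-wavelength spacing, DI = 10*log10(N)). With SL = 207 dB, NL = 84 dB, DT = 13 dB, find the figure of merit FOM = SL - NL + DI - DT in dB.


Step 1: DI = 10*log10(439) = 26.42 dB
Step 2: FOM = SL - NL + DI - DT = 207 - 84 + 26.42 - 13 = 136.42

136.42 dB


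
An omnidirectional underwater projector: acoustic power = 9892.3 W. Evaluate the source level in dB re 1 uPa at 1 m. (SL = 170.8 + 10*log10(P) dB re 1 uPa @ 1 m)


SL = 170.8 + 10*log10(9892.3) = 170.8 + 39.95 = 210.75

210.75 dB


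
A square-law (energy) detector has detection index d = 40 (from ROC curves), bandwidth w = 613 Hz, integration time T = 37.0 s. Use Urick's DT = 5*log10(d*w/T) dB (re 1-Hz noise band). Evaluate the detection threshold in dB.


DT = 5*log10(d*w/T) = 5*log10(40 * 613 / 37.0) = 5*log10(662.7) = 14.11

14.11 dB


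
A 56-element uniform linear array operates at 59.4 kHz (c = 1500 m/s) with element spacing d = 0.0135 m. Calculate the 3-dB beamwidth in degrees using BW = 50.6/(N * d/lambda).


Step 1: lambda = 1500/59400 = 0.02525 m
Step 2: d/lambda = 0.0135/0.02525 = 0.5347
Step 3: BW = 50.6/(N * d/lambda) = 50.6/(56 * 0.5347) = 1.69

1.69 deg


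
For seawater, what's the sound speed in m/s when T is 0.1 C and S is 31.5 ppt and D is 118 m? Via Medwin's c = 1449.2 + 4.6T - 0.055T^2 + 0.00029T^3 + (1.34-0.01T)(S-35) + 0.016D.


c = 1449.2 + 4.6*0.1 - 0.055*0.1^2 + 0.00029*0.1^3 + (1.34 - 0.01*0.1)*(31.5 - 35) + 0.016*118 = 1446.86

1446.86 m/s


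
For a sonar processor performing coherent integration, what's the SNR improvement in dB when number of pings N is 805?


29.06 dB


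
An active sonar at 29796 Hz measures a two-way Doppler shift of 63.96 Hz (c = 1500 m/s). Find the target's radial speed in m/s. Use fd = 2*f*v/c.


From fd = 2*f*v/c, v = c*fd/(2*f) = 1500 * 63.96 / (2*29796) = 1.61

1.61 m/s


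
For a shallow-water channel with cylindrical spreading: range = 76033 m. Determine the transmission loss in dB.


48.81 dB


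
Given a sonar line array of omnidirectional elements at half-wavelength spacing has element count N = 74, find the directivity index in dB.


DI = 10*log10(74) = 18.69

18.69 dB


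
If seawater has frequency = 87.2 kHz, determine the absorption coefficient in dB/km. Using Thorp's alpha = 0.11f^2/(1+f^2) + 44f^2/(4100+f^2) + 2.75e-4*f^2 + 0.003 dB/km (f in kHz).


f^2 = 7603.84
alpha = 0.11*7603.84/(1+7603.84) + 44*7603.84/(4100+7603.84) + 2.75e-4*7603.84 + 0.003 = 30.79

30.79 dB/km


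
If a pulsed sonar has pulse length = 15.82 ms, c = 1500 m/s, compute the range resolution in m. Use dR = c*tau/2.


11.865 m


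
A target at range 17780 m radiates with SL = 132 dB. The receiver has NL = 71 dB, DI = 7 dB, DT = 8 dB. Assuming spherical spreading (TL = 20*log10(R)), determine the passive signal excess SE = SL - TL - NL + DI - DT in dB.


-25.0 dB


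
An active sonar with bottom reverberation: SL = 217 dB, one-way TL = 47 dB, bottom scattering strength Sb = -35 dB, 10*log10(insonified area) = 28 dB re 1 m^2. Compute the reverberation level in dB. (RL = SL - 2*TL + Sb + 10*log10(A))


116 dB


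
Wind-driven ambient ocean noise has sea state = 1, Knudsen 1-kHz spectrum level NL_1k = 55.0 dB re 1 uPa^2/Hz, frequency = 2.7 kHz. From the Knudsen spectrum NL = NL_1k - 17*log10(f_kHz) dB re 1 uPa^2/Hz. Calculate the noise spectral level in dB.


47.67 dB


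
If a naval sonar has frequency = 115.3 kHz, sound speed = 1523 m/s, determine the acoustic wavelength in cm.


lambda = c/f = 1523 / 115300 = 0.0132 m = 1.32 cm

1.32 cm


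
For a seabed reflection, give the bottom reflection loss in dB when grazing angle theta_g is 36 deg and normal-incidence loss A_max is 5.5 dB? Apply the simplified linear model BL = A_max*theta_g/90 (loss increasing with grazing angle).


BL = A_max * theta_g / 90 = 5.5 * 36 / 90 = 2.2

2.2 dB


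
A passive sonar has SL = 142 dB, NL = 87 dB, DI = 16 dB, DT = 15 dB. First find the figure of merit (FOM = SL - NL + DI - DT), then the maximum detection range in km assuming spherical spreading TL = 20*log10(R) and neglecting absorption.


Step 1: FOM = SL - NL + DI - DT = 142 - 87 + 16 - 15 = 56 dB
Step 2: at max range FOM = TL = 20*log10(R), so R = 10^(56/20) = 630.96 m = 0.63 km

0.63 km


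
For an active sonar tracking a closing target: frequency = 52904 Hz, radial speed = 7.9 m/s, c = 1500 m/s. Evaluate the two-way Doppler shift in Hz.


fd = 2*f*v/c = 2 * 52904 * 7.9 / 1500 = 557.26

557.26 Hz


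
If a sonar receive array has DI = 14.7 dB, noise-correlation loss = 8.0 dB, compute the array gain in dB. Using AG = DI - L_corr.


AG = DI - L_corr = 14.7 - 8.0 = 6.7

6.7 dB


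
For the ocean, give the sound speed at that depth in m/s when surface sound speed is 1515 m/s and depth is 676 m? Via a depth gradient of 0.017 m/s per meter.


c = 1515 + 0.017 * 676 = 1526.492

1526.492 m/s


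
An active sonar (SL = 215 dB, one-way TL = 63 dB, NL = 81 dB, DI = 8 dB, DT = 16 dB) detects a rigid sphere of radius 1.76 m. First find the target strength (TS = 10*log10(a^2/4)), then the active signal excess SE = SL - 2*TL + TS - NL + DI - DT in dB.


Step 1: TS = 10*log10(1.76^2/4) = -1.11 dB
Step 2: SE = SL - 2*TL + TS - NL + DI - DT = 215 - 2*63 + (-1.11) - 81 + 8 - 16 = -1.11

-1.11 dB


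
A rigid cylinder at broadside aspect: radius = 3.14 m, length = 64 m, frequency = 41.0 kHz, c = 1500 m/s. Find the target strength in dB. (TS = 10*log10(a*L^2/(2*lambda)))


52.45 dB


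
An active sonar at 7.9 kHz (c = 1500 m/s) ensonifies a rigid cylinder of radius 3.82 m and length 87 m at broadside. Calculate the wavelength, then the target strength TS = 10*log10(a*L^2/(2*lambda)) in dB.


Step 1: lambda = c/f = 1500/7900 = 0.18987 m
Step 2: TS = 10*log10(a*L^2/(2*lambda)) = 10*log10(3.82*87^2/(2*0.18987)) = 48.82

48.82 dB


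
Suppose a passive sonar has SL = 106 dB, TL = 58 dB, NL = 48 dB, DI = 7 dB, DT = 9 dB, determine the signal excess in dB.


SE = SL - TL - NL + DI - DT = 106 - 58 - 48 + 7 - 9 = -2

-2 dB


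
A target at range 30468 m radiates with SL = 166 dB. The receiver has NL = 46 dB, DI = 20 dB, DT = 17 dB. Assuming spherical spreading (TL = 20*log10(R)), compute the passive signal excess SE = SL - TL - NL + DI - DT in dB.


33.32 dB


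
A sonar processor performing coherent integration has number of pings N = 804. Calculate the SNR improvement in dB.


29.05 dB


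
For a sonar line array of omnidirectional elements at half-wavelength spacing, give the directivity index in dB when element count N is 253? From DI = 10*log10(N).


DI = 10*log10(253) = 24.03

24.03 dB


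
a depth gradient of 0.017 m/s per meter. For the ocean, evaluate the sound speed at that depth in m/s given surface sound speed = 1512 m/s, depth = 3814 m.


1576.838 m/s


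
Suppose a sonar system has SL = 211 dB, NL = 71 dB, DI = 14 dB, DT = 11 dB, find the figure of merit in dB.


143 dB


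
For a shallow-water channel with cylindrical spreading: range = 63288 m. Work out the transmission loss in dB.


TL = 10*log10(63288) = 48.01

48.01 dB


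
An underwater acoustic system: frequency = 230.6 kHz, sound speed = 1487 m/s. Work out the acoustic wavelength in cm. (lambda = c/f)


0.64 cm


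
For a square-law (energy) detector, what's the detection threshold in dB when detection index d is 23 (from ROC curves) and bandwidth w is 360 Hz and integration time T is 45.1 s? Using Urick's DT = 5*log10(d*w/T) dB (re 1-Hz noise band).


DT = 5*log10(d*w/T) = 5*log10(23 * 360 / 45.1) = 5*log10(183.59) = 11.32

11.32 dB


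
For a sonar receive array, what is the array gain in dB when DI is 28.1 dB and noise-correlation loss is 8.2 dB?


AG = DI - L_corr = 28.1 - 8.2 = 19.9

19.9 dB


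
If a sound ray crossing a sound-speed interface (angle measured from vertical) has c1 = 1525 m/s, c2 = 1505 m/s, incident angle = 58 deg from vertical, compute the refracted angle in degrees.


56.82 deg


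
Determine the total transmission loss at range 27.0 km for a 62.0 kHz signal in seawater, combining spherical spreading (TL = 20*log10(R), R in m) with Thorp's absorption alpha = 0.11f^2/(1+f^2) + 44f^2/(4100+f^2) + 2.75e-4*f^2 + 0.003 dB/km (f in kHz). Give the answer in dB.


695.08 dB


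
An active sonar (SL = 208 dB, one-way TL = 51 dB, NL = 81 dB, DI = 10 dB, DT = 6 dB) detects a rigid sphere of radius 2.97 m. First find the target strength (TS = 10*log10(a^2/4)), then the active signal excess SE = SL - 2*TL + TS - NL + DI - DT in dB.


Step 1: TS = 10*log10(2.97^2/4) = 3.43 dB
Step 2: SE = SL - 2*TL + TS - NL + DI - DT = 208 - 2*51 + (3.43) - 81 + 10 - 6 = 32.43

32.43 dB


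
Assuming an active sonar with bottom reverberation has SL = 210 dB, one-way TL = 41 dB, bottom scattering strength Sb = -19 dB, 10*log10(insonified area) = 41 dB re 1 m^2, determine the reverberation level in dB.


150 dB


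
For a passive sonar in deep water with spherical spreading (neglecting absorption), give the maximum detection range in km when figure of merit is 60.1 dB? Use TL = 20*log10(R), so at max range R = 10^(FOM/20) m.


At max range FOM = TL, so 20*log10(R) = 60.1
R = 10^(60.1/20) = 1011.58 m = 1.01 km

1.01 km


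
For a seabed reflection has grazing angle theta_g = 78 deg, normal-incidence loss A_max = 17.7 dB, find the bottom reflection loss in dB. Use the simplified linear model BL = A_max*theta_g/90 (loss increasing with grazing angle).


BL = A_max * theta_g / 90 = 17.7 * 78 / 90 = 15.34

15.34 dB


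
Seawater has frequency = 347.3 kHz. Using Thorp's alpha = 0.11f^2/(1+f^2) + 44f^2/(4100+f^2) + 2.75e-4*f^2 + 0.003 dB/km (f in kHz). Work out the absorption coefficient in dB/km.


f^2 = 120617.29
alpha = 0.11*120617.29/(1+120617.29) + 44*120617.29/(4100+120617.29) + 2.75e-4*120617.29 + 0.003 = 75.836

75.836 dB/km
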